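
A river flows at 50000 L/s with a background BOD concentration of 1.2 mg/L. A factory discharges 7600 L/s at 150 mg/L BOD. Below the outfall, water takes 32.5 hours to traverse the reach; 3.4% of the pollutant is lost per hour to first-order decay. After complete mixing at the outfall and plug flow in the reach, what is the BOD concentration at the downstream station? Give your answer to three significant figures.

6.77 mg/L

Mass balance: C = (50000·1.200 + 7600·150.0) / 57600 = 1200000/57600 = 20.83 mg/L.
3.4%/h lost → k = −ln(1 − 0.034) = 0.03459 h⁻¹.
Applying C = C₀e^(−kt): 20.83 × 0.3249 = 6.769 mg/L.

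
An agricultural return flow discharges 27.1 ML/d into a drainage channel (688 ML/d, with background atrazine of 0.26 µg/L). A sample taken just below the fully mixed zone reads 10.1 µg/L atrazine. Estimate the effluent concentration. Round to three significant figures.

260 µg/L

Mass balance: 688.0·0.2600 + 27.10·Cₑ = 715.1·10.10
→ Cₑ = (715.1·10.10 − 688.0·0.2600) / 27.10 = 259.9 µg/L.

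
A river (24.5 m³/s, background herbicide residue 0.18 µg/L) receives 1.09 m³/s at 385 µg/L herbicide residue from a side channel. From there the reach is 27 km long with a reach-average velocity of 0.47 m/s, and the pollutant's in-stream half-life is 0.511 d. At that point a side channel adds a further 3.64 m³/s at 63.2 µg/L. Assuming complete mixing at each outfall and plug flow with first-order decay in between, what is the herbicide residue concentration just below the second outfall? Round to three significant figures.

After mixing, C = (24.50·0.1800 + 1.090·385.0) / 25.59 = 424.1/25.59 = 16.57 µg/L; combined flow 25.59 m³/s.
Travel time t = 27·1000 / 0.47 = 57450 s = 15.96 h.
Half-life 0.511 d → k = ln 2 / 0.511 = 1.356 d⁻¹.
First-order decay: C = 16.57·exp(−k·t) = 16.57·0.4058 = 6.725 µg/L.
Second outfall: C = (25.59·6.725 + 3.640·63.20)/29.23 = 13.76 µg/L.

13.8 µg/L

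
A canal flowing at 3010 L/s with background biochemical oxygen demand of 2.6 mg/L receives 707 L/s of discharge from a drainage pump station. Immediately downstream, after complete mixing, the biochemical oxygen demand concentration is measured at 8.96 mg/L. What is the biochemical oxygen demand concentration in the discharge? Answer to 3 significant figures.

36.0 mg/L

Mass balance: 3010·2.600 + 707.0·Cₑ = 3717·8.960
→ Cₑ = (3717·8.960 − 3010·2.600) / 707.0 = 36.04 mg/L.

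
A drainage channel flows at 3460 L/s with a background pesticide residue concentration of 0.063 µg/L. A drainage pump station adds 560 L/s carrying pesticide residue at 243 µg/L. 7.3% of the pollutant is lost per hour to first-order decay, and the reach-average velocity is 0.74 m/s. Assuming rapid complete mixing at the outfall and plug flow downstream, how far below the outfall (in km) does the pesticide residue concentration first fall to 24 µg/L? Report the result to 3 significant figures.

Mass balance: C = (3460·0.06300 + 560.0·243.0) / 4020 = 136300/4020 = 33.90 µg/L.
7.3%/h lost → k = −ln(1 − 0.073) = 0.07580 h⁻¹.
Set 33.90·exp(−k·t) = 24 → t = ln(33.90/24)/k = 16410 s = 4.558 h.
Distance = v·t = 0.74·16410 = 12140 m = 12.14 km.

12.1 km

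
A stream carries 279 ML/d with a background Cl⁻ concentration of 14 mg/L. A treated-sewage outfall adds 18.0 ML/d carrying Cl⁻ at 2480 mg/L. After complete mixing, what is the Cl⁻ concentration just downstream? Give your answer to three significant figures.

163 mg/L

Mixed concentration C = ΣQC/ΣQ = (279.0·14.00 + 18.00·2480) / 297.0 = 48550/297.0 = 163.5 mg/L.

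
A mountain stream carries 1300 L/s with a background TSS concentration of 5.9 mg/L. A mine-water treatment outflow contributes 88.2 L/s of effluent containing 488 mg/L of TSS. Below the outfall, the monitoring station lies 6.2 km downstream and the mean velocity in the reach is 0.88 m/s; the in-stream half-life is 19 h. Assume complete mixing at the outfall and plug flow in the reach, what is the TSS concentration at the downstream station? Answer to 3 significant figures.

Mixed concentration C = ΣQC/ΣQ = (1300·5.900 + 88.20·488.0) / 1388 = 50710/1388 = 36.53 mg/L.
Travel time t = 6.2·1000 / 0.88 = 7045 s = 1.957 h.
Half-life 19 h → k = ln 2 / 19 = 0.03648 h⁻¹ = 0.8756 d⁻¹.
Applying C = C₀e^(−kt): 36.53 × 0.9311 = 34.01 mg/L.

34.0 mg/L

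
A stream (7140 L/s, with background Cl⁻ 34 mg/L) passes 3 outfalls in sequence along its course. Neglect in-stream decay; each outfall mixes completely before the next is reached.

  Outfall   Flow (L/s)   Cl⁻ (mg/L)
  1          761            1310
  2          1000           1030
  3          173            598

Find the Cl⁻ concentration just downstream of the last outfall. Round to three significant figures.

262 mg/L

After outfall 1: Q = 7140 + 761.0 = 7901 L/s; C = (7140·34.00 + 761.0·1310)/7901 = 156.9 mg/L.
After outfall 2: Q = 7901 + 1000 = 8901 L/s; C = (7901·156.9 + 1000·1030)/8901 = 255.0 mg/L.
After outfall 3: Q = 8901 + 173.0 = 9074 L/s; C = (8901·255.0 + 173.0·598.0)/9074 = 261.5 mg/L.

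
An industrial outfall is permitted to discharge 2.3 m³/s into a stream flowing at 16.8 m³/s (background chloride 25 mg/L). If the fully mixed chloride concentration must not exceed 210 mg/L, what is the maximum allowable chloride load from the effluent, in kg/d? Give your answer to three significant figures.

310000 kg/d

Mass balance at the limit: 16.80·25.00 + 2.300·Cₑ = 19.10·210 → Cₑ = 1561 mg/L.
Load = 2.300 m³/s × 1561 g/m³ × 86 400 s/d = 310300 kg/d.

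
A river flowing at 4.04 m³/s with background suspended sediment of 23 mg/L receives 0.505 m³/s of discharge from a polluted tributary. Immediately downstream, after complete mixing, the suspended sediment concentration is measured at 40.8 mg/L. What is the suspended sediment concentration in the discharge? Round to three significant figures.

183 mg/L

Mass balance: 4.040·23.00 + 0.5050·Cₑ = 4.545·40.80
→ Cₑ = (4.545·40.80 − 4.040·23.00) / 0.5050 = 183.2 mg/L.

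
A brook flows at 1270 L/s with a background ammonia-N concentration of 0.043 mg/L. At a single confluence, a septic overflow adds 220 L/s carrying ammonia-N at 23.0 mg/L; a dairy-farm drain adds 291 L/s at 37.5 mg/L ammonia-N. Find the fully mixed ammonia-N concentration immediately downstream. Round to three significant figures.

Mass balance: C = (1270·0.04300 + 220.0·23.00 + 291.0·37.50) / 1781 = 16030/1781 = 8.999 mg/L.

9.00 mg/L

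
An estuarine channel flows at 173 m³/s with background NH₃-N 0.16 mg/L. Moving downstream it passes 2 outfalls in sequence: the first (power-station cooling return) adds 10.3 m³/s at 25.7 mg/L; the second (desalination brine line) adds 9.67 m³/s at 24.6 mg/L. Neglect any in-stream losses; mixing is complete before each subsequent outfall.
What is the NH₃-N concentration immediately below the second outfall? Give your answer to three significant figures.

2.75 mg/L

Outfall 1: combined Q = 183.3 m³/s; C = (173.0·0.1600 + 10.30·25.70)/183.3 = 1.595 mg/L.
Outfall 2: combined Q = 193.0 m³/s; C = (183.3·1.595 + 9.670·24.60)/193.0 = 2.748 mg/L.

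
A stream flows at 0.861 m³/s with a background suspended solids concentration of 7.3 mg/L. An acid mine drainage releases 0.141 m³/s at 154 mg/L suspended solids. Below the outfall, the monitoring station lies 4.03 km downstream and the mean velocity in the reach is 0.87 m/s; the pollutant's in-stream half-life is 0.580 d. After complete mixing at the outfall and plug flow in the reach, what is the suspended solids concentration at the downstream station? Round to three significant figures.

26.2 mg/L

Mixed concentration C = ΣQC/ΣQ = (0.8610·7.300 + 0.1410·154.0) / 1.002 = 28.00/1.002 = 27.94 mg/L.
Travel time t = 4.03·1000 / 0.87 = 4632 s = 1.287 h.
Half-life 0.580 d → k = ln 2 / 0.580 = 1.195 d⁻¹.
Applying C = C₀e^(−kt): 27.94 × 0.9379 = 26.21 mg/L.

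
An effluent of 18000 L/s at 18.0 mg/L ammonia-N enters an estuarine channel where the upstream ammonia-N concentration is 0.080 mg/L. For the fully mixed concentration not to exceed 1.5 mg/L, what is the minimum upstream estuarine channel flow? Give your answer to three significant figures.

209000 L/s

Set C_mix = 1.5: (Q·0.08000 + 18000·18.00) / (Q + 18000) = 1.5
→ Q = 18000·(18.00 − 1.5)/(1.5 − 0.08000) = 209200 L/s.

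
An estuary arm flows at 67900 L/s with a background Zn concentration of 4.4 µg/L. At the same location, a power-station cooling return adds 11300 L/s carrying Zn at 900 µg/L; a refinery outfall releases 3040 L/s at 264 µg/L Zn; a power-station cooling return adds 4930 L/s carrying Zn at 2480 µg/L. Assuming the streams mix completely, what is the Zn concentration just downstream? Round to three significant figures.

270 µg/L

Mixed concentration C = ΣQC/ΣQ = (67900·4.400 + 11300·900.0 + 3040·264.0 + 4930·2480) / 87170 = 23500000/87170 = 269.6 µg/L.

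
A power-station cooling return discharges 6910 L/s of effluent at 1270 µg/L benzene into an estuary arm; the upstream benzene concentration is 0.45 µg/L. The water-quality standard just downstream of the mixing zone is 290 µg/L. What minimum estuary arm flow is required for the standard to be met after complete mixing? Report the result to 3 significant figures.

23400 L/s

Set C_mix = 290: (Q·0.4500 + 6910·1270) / (Q + 6910) = 290
→ Q = 6910·(1270 − 290)/(290 − 0.4500) = 23390 L/s.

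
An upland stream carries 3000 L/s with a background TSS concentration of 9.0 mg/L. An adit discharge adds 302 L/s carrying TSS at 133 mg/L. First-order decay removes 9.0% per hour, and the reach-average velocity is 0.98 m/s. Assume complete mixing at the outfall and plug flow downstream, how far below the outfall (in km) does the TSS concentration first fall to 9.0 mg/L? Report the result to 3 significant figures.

30.5 km

Mixed concentration C = ΣQC/ΣQ = (3000·9.000 + 302.0·133.0) / 3302 = 67170/3302 = 20.34 mg/L.
9.0%/h lost → k = −ln(1 − 0.09) = 0.09431 h⁻¹.
Set 20.34·exp(−k·t) = 9.0 → t = ln(20.34/9.0)/k = 31130 s = 8.646 h.
Distance = v·t = 0.98·31130 = 30500 m = 30.50 km.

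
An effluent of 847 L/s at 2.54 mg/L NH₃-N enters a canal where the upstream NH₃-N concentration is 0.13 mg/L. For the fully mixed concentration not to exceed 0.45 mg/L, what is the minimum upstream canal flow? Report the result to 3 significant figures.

Set C_mix = 0.45: (Q·0.1300 + 847.0·2.540) / (Q + 847.0) = 0.45
→ Q = 847.0·(2.540 − 0.45)/(0.45 − 0.1300) = 5532 L/s.

5530 L/s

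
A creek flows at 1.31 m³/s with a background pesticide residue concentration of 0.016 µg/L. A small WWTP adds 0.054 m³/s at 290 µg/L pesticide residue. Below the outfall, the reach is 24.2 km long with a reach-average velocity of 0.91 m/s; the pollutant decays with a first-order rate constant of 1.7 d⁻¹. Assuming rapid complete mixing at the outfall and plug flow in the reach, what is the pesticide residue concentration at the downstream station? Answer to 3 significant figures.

Flow-weighted average: C = (1.310·0.01600 + 0.05400·290.0) / 1.364 = 15.68/1.364 = 11.50 µg/L.
Travel time t = 24.2·1000 / 0.91 = 26590 s = 7.387 h.
Decay over the reach: 11.50·exp(−kt) = 11.50·0.5926 = 6.813 µg/L.

6.81 µg/L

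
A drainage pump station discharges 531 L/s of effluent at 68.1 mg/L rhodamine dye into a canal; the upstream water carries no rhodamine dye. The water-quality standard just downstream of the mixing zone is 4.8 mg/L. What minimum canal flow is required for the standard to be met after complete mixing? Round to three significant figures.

7000 L/s

Set C_mix = 4.8: (Q·0 + 531.0·68.10) / (Q + 531.0) = 4.8
→ Q = 531.0·(68.10 − 4.8)/(4.8 − 0) = 7003 L/s.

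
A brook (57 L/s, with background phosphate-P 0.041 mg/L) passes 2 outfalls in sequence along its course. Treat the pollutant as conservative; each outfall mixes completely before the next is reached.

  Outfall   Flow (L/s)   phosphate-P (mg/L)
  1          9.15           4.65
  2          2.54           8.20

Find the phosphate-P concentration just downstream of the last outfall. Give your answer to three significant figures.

After outfall 1: Q = 57.00 + 9.150 = 66.15 L/s; C = (57.00·0.04100 + 9.150·4.650)/66.15 = 0.6785 mg/L.
After outfall 2: Q = 66.15 + 2.540 = 68.69 L/s; C = (66.15·0.6785 + 2.540·8.200)/68.69 = 0.9567 mg/L.

0.957 mg/L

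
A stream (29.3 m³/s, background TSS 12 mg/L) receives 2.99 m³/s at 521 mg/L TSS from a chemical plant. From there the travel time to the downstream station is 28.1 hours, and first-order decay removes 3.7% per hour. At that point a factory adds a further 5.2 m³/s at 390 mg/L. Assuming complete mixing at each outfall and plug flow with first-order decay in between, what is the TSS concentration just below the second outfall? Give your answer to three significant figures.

Mixed concentration C = ΣQC/ΣQ = (29.30·12.00 + 2.990·521.0) / 32.29 = 1909/32.29 = 59.13 mg/L; combined flow 32.29 m³/s.
3.7%/h lost → k = −ln(1 − 0.037) = 0.03770 h⁻¹.
After decay, C = 59.13 × e^(−kt) = 59.13 × 0.3467 = 20.50 mg/L.
At the second outfall, C = (32.29·20.50 + 5.200·390.0) / (32.29 + 5.200) = 71.75 mg/L.

71.7 mg/L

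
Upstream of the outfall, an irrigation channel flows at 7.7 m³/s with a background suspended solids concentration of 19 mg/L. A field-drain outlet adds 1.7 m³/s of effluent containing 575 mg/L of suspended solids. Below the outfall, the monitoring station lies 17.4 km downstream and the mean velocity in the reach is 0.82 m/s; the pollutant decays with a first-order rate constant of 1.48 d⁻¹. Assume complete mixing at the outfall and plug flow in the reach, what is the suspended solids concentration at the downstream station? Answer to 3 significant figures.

After mixing, C = (7.700·19.00 + 1.700·575.0) / 9.400 = 1124/9.400 = 119.6 mg/L.
Travel time t = 17.4·1000 / 0.82 = 21220 s = 5.894 h.
Decay over the reach: 119.6·exp(−kt) = 119.6·0.6953 = 83.12 mg/L.

83.1 mg/L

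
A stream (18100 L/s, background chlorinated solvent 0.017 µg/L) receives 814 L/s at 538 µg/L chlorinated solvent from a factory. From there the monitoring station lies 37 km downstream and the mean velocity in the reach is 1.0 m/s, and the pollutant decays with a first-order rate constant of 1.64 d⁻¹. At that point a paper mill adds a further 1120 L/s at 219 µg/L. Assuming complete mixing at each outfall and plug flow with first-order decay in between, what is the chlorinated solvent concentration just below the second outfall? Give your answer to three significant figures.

23.1 µg/L

Mixed concentration C = ΣQC/ΣQ = (18100·0.01700 + 814.0·538.0) / 18910 = 438200/18910 = 23.17 µg/L; combined flow 18910 L/s.
Travel time t = 37·1000 / 1.0 = 37000 s = 10.28 h.
First-order decay: C = 23.17·exp(−k·t) = 23.17·0.4954 = 11.48 µg/L.
Second outfall: C = (18910·11.48 + 1120·219.0)/20030 = 23.08 µg/L.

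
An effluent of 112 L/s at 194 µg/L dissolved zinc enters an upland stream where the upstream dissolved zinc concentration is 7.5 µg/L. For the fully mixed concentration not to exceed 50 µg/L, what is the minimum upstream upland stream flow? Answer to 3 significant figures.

Set C_mix = 50: (Q·7.500 + 112.0·194.0) / (Q + 112.0) = 50
→ Q = 112.0·(194.0 − 50)/(50 − 7.500) = 379.5 L/s.

379 L/s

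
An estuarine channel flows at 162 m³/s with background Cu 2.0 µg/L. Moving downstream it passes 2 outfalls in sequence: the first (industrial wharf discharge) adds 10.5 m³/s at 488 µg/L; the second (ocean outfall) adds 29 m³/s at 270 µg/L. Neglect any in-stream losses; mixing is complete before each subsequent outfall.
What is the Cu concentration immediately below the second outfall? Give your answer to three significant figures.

65.9 µg/L

Outfall 1: combined Q = 172.5 m³/s; C = (162.0·2.000 + 10.50·488.0)/172.5 = 31.58 µg/L.
Outfall 2: combined Q = 201.5 m³/s; C = (172.5·31.58 + 29.00·270.0)/201.5 = 65.90 µg/L.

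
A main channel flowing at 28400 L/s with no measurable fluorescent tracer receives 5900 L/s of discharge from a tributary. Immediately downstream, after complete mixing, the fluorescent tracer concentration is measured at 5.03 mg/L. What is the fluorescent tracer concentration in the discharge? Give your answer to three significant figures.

Mass balance: 28400·0 + 5900·Cₑ = 34300·5.030
→ Cₑ = (34300·5.030 − 28400·0) / 5900 = 29.24 mg/L.

29.2 mg/L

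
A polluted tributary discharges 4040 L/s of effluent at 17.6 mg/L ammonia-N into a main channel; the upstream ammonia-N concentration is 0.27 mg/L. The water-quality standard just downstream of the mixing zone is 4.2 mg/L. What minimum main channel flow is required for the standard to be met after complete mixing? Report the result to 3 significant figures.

Set C_mix = 4.2: (Q·0.2700 + 4040·17.60) / (Q + 4040) = 4.2
→ Q = 4040·(17.60 − 4.2)/(4.2 − 0.2700) = 13780 L/s.

13800 L/s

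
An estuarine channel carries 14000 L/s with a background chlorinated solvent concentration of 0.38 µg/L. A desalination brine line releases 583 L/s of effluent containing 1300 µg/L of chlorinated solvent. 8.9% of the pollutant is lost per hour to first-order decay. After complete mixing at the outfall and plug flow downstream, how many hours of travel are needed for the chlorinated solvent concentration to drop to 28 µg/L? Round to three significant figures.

6.71 h

Conservation of mass: C = (14000·0.3800 + 583.0·1300) / 14580 = 763200/14580 = 52.34 µg/L.
8.9%/h lost → k = −ln(1 − 0.089) = 0.09321 h⁻¹.
52.34·exp(−k·t) = 28 → t = ln(52.34/28)/k = 24160 s = 6.710 h.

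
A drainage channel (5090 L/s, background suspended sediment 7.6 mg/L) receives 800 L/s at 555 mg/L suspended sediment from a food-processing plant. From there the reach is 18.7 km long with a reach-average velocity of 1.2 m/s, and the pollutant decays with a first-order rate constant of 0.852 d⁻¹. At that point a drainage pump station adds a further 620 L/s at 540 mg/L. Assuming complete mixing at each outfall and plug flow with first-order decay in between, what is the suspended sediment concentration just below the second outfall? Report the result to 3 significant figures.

After mixing, C = (5090·7.600 + 800.0·555.0) / 5890 = 482700/5890 = 81.95 mg/L; combined flow 5890 L/s.
Travel time t = 18.7·1000 / 1.2 = 15580 s = 4.329 h.
Applying C = C₀e^(−kt): 81.95 × 0.8576 = 70.28 mg/L.
Second outfall: C = (5890·70.28 + 620.0·540.0)/6510 = 115.0 mg/L.

115 mg/L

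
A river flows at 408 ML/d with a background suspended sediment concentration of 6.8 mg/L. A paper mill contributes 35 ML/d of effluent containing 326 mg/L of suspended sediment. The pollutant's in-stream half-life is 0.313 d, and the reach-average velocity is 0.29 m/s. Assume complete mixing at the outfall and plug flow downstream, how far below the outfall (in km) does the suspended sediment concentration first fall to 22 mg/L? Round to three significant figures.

Flow-weighted average: C = (408.0·6.800 + 35.00·326.0) / 443.0 = 14180/443.0 = 32.02 mg/L.
Half-life 0.313 d → k = ln 2 / 0.313 = 2.215 d⁻¹.
Set 32.02·exp(−k·t) = 22 → t = ln(32.02/22)/k = 14640 s = 4.067 h.
Distance = v·t = 0.29·14640 = 4246 m = 4.246 km.

4.25 km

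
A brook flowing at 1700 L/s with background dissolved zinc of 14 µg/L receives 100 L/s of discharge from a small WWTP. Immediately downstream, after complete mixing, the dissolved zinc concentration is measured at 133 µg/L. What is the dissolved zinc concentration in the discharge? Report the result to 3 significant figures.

2160 µg/L

Mass balance: 1700·14.00 + 100.0·Cₑ = 1800·133.0
→ Cₑ = (1800·133.0 − 1700·14.00) / 100.0 = 2156 µg/L.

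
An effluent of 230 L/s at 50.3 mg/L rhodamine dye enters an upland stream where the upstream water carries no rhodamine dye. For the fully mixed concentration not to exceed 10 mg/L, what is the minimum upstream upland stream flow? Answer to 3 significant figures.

Set C_mix = 10: (Q·0 + 230.0·50.30) / (Q + 230.0) = 10
→ Q = 230.0·(50.30 − 10)/(10 − 0) = 926.9 L/s.

927 L/s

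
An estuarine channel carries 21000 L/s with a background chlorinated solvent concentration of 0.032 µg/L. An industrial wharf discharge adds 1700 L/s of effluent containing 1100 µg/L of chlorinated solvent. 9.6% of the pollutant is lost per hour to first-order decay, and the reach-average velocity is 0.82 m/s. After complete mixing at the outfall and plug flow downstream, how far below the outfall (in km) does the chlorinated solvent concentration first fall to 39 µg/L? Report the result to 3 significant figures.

Flow-weighted average: C = (21000·0.03200 + 1700·1100) / 22700 = 1871000/22700 = 82.41 µg/L.
9.6%/h lost → k = −ln(1 − 0.096) = 0.1009 h⁻¹.
Set 82.41·exp(−k·t) = 39 → t = ln(82.41/39)/k = 26690 s = 7.413 h.
Distance = v·t = 0.82·26690 = 21880 m = 21.88 km.

21.9 km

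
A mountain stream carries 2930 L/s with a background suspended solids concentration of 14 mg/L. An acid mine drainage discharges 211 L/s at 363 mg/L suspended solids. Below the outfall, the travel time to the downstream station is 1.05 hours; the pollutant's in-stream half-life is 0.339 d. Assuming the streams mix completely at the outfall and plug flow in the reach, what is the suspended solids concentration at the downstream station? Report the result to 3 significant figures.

Mass balance: C = (2930·14.00 + 211.0·363.0) / 3141 = 117600/3141 = 37.44 mg/L.
Half-life 0.339 d → k = ln 2 / 0.339 = 2.045 d⁻¹.
After decay, C = 37.44 × e^(−kt) = 37.44 × 0.9144 = 34.24 mg/L.

34.2 mg/L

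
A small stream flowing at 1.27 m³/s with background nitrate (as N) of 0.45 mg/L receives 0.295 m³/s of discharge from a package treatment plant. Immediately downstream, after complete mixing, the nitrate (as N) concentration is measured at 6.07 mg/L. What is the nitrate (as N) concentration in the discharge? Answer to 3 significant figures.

30.3 mg/L

Mass balance: 1.270·0.4500 + 0.2950·Cₑ = 1.565·6.070
→ Cₑ = (1.565·6.070 − 1.270·0.4500) / 0.2950 = 30.26 mg/L.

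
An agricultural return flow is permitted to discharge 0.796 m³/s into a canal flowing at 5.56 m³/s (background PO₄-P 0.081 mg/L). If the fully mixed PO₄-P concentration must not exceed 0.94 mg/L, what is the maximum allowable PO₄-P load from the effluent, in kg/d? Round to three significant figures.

477 kg/d

Mass balance at the limit: 5.560·0.08100 + 0.7960·Cₑ = 6.356·0.94 → Cₑ = 6.940 mg/L.
Load = 0.7960 m³/s × 6.940 g/m³ × 86 400 s/d = 477.3 kg/d.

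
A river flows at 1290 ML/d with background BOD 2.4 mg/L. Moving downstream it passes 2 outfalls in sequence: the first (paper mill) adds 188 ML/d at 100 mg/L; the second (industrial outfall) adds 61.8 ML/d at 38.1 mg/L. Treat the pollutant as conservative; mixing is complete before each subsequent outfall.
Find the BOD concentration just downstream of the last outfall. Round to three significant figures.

After outfall 1: Q = 1290 + 188.0 = 1478 ML/d; C = (1290·2.400 + 188.0·100.0)/1478 = 14.81 mg/L.
After outfall 2: Q = 1478 + 61.80 = 1540 ML/d; C = (1478·14.81 + 61.80·38.10)/1540 = 15.75 mg/L.

15.7 mg/L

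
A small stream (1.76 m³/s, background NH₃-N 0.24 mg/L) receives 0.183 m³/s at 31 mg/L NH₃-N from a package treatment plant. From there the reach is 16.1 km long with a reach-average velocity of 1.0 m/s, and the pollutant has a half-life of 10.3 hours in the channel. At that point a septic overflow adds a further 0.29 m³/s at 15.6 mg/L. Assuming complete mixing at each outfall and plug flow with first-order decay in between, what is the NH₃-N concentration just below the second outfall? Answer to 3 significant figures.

Flow-weighted average: C = (1.760·0.2400 + 0.1830·31.00) / 1.943 = 6.095/1.943 = 3.137 mg/L; combined flow 1.943 m³/s.
Travel time t = 16.1·1000 / 1.0 = 16100 s = 4.472 h.
Half-life 10.3 h → k = ln 2 / 10.3 = 0.06730 h⁻¹ = 1.615 d⁻¹.
Decay over the reach: 3.137·exp(−kt) = 3.137·0.7401 = 2.322 mg/L.
Second outfall: C = (1.943·2.322 + 0.2900·15.60)/2.233 = 4.046 mg/L.

4.05 mg/L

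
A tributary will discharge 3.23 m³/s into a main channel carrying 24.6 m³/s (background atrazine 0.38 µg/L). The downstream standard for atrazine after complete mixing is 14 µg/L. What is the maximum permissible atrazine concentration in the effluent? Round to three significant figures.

118 µg/L

At the limit, (Qr·Cr + Qe·Cₑ)/(Qr + Qe) = 14:
Cₑ = (27.83·14 − 24.60·0.3800) / 3.230 = 117.7 µg/L.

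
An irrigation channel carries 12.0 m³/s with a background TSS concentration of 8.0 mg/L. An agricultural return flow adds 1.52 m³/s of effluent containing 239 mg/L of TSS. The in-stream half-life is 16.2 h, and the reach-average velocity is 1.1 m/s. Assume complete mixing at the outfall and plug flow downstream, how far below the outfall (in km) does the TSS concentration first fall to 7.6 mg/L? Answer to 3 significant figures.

139 km

After mixing, C = (12.00·8.000 + 1.520·239.0) / 13.52 = 459.3/13.52 = 33.97 mg/L.
Half-life 16.2 h → k = ln 2 / 16.2 = 0.04279 h⁻¹ = 1.027 d⁻¹.
Set 33.97·exp(−k·t) = 7.6 → t = ln(33.97/7.6)/k = 126000 s = 35.00 h.
Distance = v·t = 1.1·126000 = 138600 m = 138.6 km.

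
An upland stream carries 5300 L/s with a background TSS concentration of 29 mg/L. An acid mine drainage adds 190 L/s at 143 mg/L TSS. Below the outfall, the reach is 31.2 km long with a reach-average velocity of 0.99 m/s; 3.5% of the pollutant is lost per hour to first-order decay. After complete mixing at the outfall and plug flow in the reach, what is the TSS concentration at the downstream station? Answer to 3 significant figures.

Flow-weighted average: C = (5300·29.00 + 190.0·143.0) / 5490 = 180900/5490 = 32.95 mg/L.
Travel time t = 31.2·1000 / 0.99 = 31520 s = 8.754 h.
3.5%/h lost → k = −ln(1 − 0.035) = 0.03563 h⁻¹.
First-order decay: C = 32.95·exp(−k·t) = 32.95·0.7321 = 24.12 mg/L.

24.1 mg/L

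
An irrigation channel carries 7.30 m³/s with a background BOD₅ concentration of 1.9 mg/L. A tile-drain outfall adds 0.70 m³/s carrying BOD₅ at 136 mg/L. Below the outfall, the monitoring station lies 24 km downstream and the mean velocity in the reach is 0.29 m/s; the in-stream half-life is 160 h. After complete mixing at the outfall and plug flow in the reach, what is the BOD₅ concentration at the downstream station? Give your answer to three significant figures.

Conservation of mass: C = (7.300·1.900 + 0.7000·136.0) / 8.000 = 109.1/8.000 = 13.63 mg/L.
Travel time t = 24·1000 / 0.29 = 82760 s = 22.99 h.
Half-life 160 h → k = ln 2 / 160 = 0.004332 h⁻¹ = 0.1040 d⁻¹.
After decay, C = 13.63 × e^(−kt) = 13.63 × 0.9052 = 12.34 mg/L.

12.3 mg/L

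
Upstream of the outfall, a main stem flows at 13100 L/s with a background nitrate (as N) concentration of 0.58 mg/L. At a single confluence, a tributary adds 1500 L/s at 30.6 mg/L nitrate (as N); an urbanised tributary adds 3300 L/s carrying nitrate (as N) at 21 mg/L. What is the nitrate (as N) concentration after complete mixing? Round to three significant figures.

6.86 mg/L

Mass balance: C = (13100·0.5800 + 1500·30.60 + 3300·21.00) / 17900 = 122800/17900 = 6.860 mg/L.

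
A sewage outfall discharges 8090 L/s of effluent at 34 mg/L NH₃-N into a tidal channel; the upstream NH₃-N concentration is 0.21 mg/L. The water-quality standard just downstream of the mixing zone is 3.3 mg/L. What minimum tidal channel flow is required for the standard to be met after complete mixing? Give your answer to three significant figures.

80400 L/s

Set C_mix = 3.3: (Q·0.2100 + 8090·34.00) / (Q + 8090) = 3.3
→ Q = 8090·(34.00 − 3.3)/(3.3 − 0.2100) = 80380 L/s.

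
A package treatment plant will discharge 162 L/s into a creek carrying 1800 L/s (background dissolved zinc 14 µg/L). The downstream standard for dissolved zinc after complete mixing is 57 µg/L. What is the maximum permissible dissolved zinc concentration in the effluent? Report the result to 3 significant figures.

At the limit, (Qr·Cr + Qe·Cₑ)/(Qr + Qe) = 57:
Cₑ = (1962·57 − 1800·14.00) / 162.0 = 534.8 µg/L.

535 µg/L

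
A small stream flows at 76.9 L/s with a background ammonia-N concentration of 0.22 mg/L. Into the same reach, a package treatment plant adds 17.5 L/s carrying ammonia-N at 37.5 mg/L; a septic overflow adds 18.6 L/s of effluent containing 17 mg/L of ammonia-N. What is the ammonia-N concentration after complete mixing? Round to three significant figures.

8.76 mg/L

Mixed concentration C = ΣQC/ΣQ = (76.90·0.2200 + 17.50·37.50 + 18.60·17.00) / 113.0 = 989.4/113.0 = 8.755 mg/L.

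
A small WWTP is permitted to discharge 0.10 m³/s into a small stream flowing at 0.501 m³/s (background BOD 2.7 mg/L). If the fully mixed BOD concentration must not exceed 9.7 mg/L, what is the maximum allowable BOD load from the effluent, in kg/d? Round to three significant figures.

387 kg/d

Mass balance at the limit: 0.5010·2.700 + 0.1000·Cₑ = 0.6010·9.7 → Cₑ = 44.77 mg/L.
Load = 0.1000 m³/s × 44.77 g/m³ × 86 400 s/d = 386.8 kg/d.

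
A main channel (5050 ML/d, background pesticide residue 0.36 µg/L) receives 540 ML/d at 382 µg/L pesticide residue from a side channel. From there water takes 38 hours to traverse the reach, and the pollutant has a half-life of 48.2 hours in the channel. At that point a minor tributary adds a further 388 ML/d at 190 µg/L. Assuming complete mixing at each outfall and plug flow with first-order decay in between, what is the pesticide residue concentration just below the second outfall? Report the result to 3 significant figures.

Flow-weighted average: C = (5050·0.3600 + 540.0·382.0) / 5590 = 208100/5590 = 37.23 µg/L; combined flow 5590 ML/d.
Half-life 48.2 h → k = ln 2 / 48.2 = 0.01438 h⁻¹ = 0.3451 d⁻¹.
Decay over the reach: 37.23·exp(−kt) = 37.23·0.5790 = 21.55 µg/L.
Second outfall: C = (5590·21.55 + 388.0·190.0)/5978 = 32.49 µg/L.

32.5 µg/L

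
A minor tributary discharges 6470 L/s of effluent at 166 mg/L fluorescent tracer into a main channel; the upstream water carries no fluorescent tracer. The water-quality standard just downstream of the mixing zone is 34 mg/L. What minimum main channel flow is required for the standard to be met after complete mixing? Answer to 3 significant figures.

25100 L/s

Set C_mix = 34: (Q·0 + 6470·166.0) / (Q + 6470) = 34
→ Q = 6470·(166.0 − 34)/(34 − 0) = 25120 L/s.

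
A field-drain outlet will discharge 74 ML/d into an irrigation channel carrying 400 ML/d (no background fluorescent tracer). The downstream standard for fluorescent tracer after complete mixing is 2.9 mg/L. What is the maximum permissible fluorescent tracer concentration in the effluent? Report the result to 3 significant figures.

At the limit, (Qr·Cr + Qe·Cₑ)/(Qr + Qe) = 2.9:
Cₑ = (474.0·2.9 − 400.0·0) / 74.00 = 18.58 mg/L.

18.6 mg/L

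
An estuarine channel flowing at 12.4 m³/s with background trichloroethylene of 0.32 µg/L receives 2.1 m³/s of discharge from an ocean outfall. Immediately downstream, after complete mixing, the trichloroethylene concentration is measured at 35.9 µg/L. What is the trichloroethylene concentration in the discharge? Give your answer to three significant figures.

246 µg/L

Mass balance: 12.40·0.3200 + 2.100·Cₑ = 14.50·35.90
→ Cₑ = (14.50·35.90 − 12.40·0.3200) / 2.100 = 246.0 µg/L.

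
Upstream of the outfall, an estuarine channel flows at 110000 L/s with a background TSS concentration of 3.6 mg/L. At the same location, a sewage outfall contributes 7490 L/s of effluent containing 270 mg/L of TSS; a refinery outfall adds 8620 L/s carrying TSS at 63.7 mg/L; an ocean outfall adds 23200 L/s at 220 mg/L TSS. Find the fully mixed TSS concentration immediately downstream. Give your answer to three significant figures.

54.1 mg/L

Mass balance: C = (110000·3.600 + 7490·270.0 + 8620·63.70 + 23200·220.0) / 149300 = 8071000/149300 = 54.06 mg/L.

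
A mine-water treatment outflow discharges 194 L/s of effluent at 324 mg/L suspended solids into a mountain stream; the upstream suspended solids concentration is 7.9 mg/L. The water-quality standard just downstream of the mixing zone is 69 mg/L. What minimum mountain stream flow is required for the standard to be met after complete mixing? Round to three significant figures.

810 L/s

Set C_mix = 69: (Q·7.900 + 194.0·324.0) / (Q + 194.0) = 69
→ Q = 194.0·(324.0 − 69)/(69 − 7.900) = 809.7 L/s.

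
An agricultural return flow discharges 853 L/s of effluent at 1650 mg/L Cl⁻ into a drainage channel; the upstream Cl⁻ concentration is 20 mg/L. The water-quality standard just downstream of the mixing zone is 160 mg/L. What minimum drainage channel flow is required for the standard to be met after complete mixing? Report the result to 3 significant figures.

Set C_mix = 160: (Q·20.00 + 853.0·1650) / (Q + 853.0) = 160
→ Q = 853.0·(1650 − 160)/(160 − 20.00) = 9078 L/s.

9080 L/s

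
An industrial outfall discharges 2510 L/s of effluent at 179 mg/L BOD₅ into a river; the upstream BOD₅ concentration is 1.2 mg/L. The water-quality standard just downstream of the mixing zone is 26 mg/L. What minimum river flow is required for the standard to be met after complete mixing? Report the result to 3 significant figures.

15500 L/s

Set C_mix = 26: (Q·1.200 + 2510·179.0) / (Q + 2510) = 26
→ Q = 2510·(179.0 − 26)/(26 − 1.200) = 15490 L/s.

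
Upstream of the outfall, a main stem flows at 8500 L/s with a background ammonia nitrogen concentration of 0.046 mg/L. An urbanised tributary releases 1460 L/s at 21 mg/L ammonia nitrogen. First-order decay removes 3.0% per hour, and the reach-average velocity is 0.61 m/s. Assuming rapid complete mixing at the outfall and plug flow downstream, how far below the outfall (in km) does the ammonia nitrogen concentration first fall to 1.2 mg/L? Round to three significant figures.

68.8 km

Flow-weighted average: C = (8500·0.04600 + 1460·21.00) / 9960 = 31050/9960 = 3.118 mg/L.
3.0%/h lost → k = −ln(1 − 0.03) = 0.03046 h⁻¹.
Set 3.118·exp(−k·t) = 1.2 → t = ln(3.118/1.2)/k = 112800 s = 31.34 h.
Distance = v·t = 0.61·112800 = 68830 m = 68.83 km.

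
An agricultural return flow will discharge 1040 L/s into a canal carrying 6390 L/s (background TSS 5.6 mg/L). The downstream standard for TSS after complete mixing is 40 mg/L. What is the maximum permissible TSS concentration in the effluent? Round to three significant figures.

251 mg/L

At the limit, (Qr·Cr + Qe·Cₑ)/(Qr + Qe) = 40:
Cₑ = (7430·40 − 6390·5.600) / 1040 = 251.4 mg/L.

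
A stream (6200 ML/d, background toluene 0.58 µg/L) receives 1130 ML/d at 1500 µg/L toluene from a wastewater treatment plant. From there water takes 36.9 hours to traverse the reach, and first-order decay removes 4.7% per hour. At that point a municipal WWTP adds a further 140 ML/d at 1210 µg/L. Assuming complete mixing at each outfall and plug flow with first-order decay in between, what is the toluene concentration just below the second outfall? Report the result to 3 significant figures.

Mass balance: C = (6200·0.5800 + 1130·1500) / 7330 = 1699000/7330 = 231.7 µg/L; combined flow 7330 ML/d.
4.7%/h lost → k = −ln(1 − 0.047) = 0.04814 h⁻¹.
First-order decay: C = 231.7·exp(−k·t) = 231.7·0.1692 = 39.22 µg/L.
Second outfall: C = (7330·39.22 + 140.0·1210)/7470 = 61.16 µg/L.

61.2 µg/L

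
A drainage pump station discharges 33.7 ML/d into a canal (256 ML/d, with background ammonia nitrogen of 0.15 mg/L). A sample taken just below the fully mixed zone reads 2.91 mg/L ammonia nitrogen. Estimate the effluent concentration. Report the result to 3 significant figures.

Mass balance: 256.0·0.1500 + 33.70·Cₑ = 289.7·2.910
→ Cₑ = (289.7·2.910 − 256.0·0.1500) / 33.70 = 23.88 mg/L.

23.9 mg/L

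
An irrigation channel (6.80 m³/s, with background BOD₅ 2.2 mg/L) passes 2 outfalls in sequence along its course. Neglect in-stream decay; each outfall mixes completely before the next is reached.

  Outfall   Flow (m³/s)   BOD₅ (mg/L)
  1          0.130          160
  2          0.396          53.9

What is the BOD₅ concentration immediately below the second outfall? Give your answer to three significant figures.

Below outfall 1: Q → 6.930 m³/s, C = (6.800·2.200 + 0.1300·160.0)/6.930 = 5.160 mg/L.
Below outfall 2: Q → 7.326 m³/s, C = (6.930·5.160 + 0.3960·53.90)/7.326 = 7.795 mg/L.

7.79 mg/L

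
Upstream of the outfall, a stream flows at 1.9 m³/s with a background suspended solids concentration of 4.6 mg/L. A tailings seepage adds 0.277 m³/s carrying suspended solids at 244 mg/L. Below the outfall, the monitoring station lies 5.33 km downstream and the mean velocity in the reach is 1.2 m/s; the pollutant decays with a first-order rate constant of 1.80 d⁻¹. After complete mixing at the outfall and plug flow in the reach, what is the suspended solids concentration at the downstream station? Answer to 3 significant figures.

32.0 mg/L

Conservation of mass: C = (1.900·4.600 + 0.2770·244.0) / 2.177 = 76.33/2.177 = 35.06 mg/L.
Travel time t = 5.33·1000 / 1.2 = 4442 s = 1.234 h.
First-order decay: C = 35.06·exp(−k·t) = 35.06·0.9116 = 31.96 mg/L.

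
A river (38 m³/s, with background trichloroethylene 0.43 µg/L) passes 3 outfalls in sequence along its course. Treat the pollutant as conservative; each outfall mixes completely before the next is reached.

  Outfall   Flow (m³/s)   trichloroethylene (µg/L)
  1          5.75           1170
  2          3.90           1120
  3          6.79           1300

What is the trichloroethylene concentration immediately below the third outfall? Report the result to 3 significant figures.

366 µg/L

After outfall 1: Q = 38.00 + 5.750 = 43.75 m³/s; C = (38.00·0.4300 + 5.750·1170)/43.75 = 154.1 µg/L.
After outfall 2: Q = 43.75 + 3.900 = 47.65 m³/s; C = (43.75·154.1 + 3.900·1120)/47.65 = 233.2 µg/L.
After outfall 3: Q = 47.65 + 6.790 = 54.44 m³/s; C = (47.65·233.2 + 6.790·1300)/54.44 = 366.3 µg/L.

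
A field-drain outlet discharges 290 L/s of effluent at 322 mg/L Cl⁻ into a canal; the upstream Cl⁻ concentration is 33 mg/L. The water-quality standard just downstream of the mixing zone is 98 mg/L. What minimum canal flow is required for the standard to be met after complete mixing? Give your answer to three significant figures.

999 L/s

Set C_mix = 98: (Q·33.00 + 290.0·322.0) / (Q + 290.0) = 98
→ Q = 290.0·(322.0 − 98)/(98 − 33.00) = 999.4 L/s.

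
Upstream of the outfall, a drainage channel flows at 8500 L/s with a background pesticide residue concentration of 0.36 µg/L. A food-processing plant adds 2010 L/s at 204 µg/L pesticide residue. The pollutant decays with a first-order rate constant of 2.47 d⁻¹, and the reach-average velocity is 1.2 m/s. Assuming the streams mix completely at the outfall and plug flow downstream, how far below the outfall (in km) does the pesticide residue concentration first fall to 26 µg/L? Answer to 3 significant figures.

Mixed concentration C = ΣQC/ΣQ = (8500·0.3600 + 2010·204.0) / 10510 = 413100/10510 = 39.31 µg/L.
Set 39.31·exp(−k·t) = 26 → t = ln(39.31/26)/k = 14460 s = 4.016 h.
Distance = v·t = 1.2·14460 = 17350 m = 17.35 km.

17.3 km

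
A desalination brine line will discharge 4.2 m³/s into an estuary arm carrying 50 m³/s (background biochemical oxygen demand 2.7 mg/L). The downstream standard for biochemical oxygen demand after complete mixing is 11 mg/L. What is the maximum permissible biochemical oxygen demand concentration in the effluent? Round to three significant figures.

At the limit, (Qr·Cr + Qe·Cₑ)/(Qr + Qe) = 11:
Cₑ = (54.20·11 − 50.00·2.700) / 4.200 = 109.8 mg/L.

110 mg/L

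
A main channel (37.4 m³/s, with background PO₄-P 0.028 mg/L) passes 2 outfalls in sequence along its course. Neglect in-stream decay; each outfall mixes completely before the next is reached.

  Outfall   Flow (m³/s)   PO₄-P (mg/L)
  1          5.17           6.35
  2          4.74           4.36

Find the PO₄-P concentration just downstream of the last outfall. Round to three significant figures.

1.15 mg/L

Below outfall 1: Q → 42.57 m³/s, C = (37.40·0.02800 + 5.170·6.350)/42.57 = 0.7958 mg/L.
Below outfall 2: Q → 47.31 m³/s, C = (42.57·0.7958 + 4.740·4.360)/47.31 = 1.153 mg/L.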